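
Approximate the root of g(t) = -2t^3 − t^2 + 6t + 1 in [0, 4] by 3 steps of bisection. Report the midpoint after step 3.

t = 2 gives g = -7, negative; keep [0, 2]
t = 1 gives g = 4, positive; keep [1, 2]
t = 1.5 gives g = 1, positive; keep [1.5, 2]

1.5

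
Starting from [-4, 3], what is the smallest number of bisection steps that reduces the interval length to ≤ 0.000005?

21

Width after n steps is 7/2^n. Need 2^n ≥ 7/0.000005 = 1400000.
2^20 = 1048576 < 1400000 ≤ 2^21 = 2097152, so n = 21.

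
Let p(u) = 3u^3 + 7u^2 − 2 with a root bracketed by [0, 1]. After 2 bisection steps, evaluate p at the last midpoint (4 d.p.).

u = 0.5 gives p = 0.125, positive; keep [0, 0.5]
u = 0.25 gives p = -1.515625, negative; keep [0.25, 0.5]

-1.5156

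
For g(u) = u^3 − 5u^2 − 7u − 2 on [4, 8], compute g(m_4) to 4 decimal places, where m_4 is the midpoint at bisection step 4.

midpoint 6: g = -8 < 0 → [6, 8]
midpoint 7: g = 47 > 0 → [6, 7]
midpoint 6.5: g = 15.875 > 0 → [6, 6.5]
midpoint 6.25: g = 3.0781 > 0 → [6, 6.25]

3.0781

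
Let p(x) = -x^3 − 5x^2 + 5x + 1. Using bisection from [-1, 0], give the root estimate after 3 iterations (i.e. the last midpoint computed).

-0.125

midpoint -0.5: p = -2.625 < 0 → [-0.5, 0]
midpoint -0.25: p = -0.546875 < 0 → [-0.25, 0]
midpoint -0.125: p = 0.298828 > 0 → [-0.25, -0.125]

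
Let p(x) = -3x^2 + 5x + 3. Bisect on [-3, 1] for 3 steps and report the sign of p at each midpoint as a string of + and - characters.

midpoint -1: p = -5 < 0 → [-1, 1]
midpoint 0: p = 3 > 0 → [-1, 0]
midpoint -0.5: p = -0.25 < 0 → [-0.5, 0]

-+-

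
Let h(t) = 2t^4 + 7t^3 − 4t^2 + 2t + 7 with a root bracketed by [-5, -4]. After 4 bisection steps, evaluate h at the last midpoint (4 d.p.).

8.2874

m = -4.5, h(m) = 99.25 (+); new bracket [-4.5, -4]
m = -4.25, h(m) = 41.398438 (+); new bracket [-4.25, -4]
m = -4.125, h(m) = 18.424316 (+); new bracket [-4.125, -4]
m = -4.0625, h(m) = 8.2874 (+); new bracket [-4.0625, -4]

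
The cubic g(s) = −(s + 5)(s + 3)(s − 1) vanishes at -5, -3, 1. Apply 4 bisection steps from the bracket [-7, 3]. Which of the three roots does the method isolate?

1

m = -2, g(m) = 9 (+); new bracket [-2, 3]
m = 0.5, g(m) = 9.625 (+); new bracket [0.5, 3]
m = 1.75, g(m) = -24.046875 (−); new bracket [0.5, 1.75]
m = 1.125, g(m) = -3.1582 (−); new bracket [0.5, 1.125]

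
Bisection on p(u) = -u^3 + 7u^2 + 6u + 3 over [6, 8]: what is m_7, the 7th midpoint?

m = 7, p(m) = 45 (+); new bracket [7, 8]
m = 7.5, p(m) = 19.875 (+); new bracket [7.5, 8]
m = 7.75, p(m) = 4.453125 (+); new bracket [7.75, 8]
m = 7.875, p(m) = -4.0137 (−); new bracket [7.75, 7.875]
m = 7.8125, p(m) = 0.2839 (+); new bracket [7.8125, 7.875]
m = 7.84375, p(m) = -1.8487 (−); new bracket [7.8125, 7.84375]
m = 7.828125, p(m) = -0.7784 (−); new bracket [7.8125, 7.828125]

7.828125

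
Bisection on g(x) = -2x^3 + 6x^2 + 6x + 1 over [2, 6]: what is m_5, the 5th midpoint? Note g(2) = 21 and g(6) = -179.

midpoint 4: g = -7 < 0 → [2, 4]
midpoint 3: g = 19 > 0 → [3, 4]
midpoint 3.5: g = 9.75 > 0 → [3.5, 4]
midpoint 3.75: g = 2.4062 > 0 → [3.75, 4]
midpoint 3.875: g = -2.0273 < 0 → [3.75, 3.875]

3.875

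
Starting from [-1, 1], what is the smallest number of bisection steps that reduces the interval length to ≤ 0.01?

8

Width after n steps is 2/2^n. Need 2^n ≥ 2/0.01 = 200.
2^7 = 128 < 200 ≤ 2^8 = 256, so n = 8.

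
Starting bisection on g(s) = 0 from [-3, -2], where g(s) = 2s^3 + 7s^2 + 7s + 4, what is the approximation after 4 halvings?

m = -2.5, g(m) = -1 (−); new bracket [-2.5, -2]
m = -2.25, g(m) = 0.90625 (+); new bracket [-2.5, -2.25]
m = -2.375, g(m) = 0.066406 (+); new bracket [-2.5, -2.375]
m = -2.4375, g(m) = -0.437 (−); new bracket [-2.4375, -2.375]

-2.4375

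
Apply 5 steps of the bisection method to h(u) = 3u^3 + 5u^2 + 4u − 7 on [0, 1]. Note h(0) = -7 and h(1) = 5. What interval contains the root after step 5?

[0.71875, 0.75]

u = 0.5 gives h = -3.375, negative; keep [0.5, 1]
u = 0.75 gives h = 0.078125, positive; keep [0.5, 0.75]
u = 0.625 gives h = -1.814453, negative; keep [0.625, 0.75]
u = 0.6875 gives h = -0.9119, negative; keep [0.6875, 0.75]
u = 0.71875 gives h = -0.4281, negative; keep [0.71875, 0.75]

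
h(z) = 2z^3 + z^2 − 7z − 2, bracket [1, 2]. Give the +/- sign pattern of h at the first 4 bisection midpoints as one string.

h(1.5) = -3.5 < 0, so the root lies in [1.5, 2]
h(1.75) = -0.46875 < 0, so the root lies in [1.75, 2]
h(1.875) = 1.574219 > 0, so the root lies in [1.75, 1.875]
h(1.8125) = 0.5063 > 0, so the root lies in [1.75, 1.8125]

--++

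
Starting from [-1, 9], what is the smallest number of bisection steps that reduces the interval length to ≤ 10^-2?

Width after n steps is 10/2^n. Need 2^n ≥ 10/10^-2 = 1000.
2^9 = 512 < 1000 ≤ 2^10 = 1024, so n = 10.

10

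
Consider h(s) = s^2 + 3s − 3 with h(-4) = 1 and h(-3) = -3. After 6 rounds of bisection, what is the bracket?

[-3.796875, -3.78125]

m = -3.5, h(m) = -1.25 (−); new bracket [-4, -3.5]
m = -3.75, h(m) = -0.1875 (−); new bracket [-4, -3.75]
m = -3.875, h(m) = 0.390625 (+); new bracket [-3.875, -3.75]
m = -3.8125, h(m) = 0.0977 (+); new bracket [-3.8125, -3.75]
m = -3.78125, h(m) = -0.0459 (−); new bracket [-3.8125, -3.78125]
m = -3.796875, h(m) = 0.0256 (+); new bracket [-3.796875, -3.78125]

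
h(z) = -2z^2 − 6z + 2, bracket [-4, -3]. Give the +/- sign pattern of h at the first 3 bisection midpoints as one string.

-+-

midpoint -3.5: h = -1.5 < 0 → [-3.5, -3]
midpoint -3.25: h = 0.375 > 0 → [-3.5, -3.25]
midpoint -3.375: h = -0.53125 < 0 → [-3.375, -3.25]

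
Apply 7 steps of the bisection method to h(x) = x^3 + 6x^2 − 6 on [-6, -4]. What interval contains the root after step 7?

h(-5) = 19 > 0, so the root lies in [-6, -5]
h(-5.5) = 9.125 > 0, so the root lies in [-6, -5.5]
h(-5.75) = 2.265625 > 0, so the root lies in [-6, -5.75]
h(-5.875) = -1.6855 < 0, so the root lies in [-5.875, -5.75]
h(-5.8125) = 0.3347 > 0, so the root lies in [-5.875, -5.8125]
h(-5.84375) = -0.6642 < 0, so the root lies in [-5.84375, -5.8125]
h(-5.828125) = -0.1619 < 0, so the root lies in [-5.828125, -5.8125]

[-5.828125, -5.8125]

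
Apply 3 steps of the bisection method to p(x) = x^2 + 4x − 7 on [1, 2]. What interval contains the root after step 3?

m = 1.5, p(m) = 1.25 (+); new bracket [1, 1.5]
m = 1.25, p(m) = -0.4375 (−); new bracket [1.25, 1.5]
m = 1.375, p(m) = 0.390625 (+); new bracket [1.25, 1.375]

[1.25, 1.375]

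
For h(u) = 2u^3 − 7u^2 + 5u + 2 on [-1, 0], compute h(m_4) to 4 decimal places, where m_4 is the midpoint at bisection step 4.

u = -0.5 gives h = -2.5, negative; keep [-0.5, 0]
u = -0.25 gives h = 0.28125, positive; keep [-0.5, -0.25]
u = -0.375 gives h = -0.964844, negative; keep [-0.375, -0.25]
u = -0.3125 gives h = -0.3071, negative; keep [-0.3125, -0.25]

-0.3071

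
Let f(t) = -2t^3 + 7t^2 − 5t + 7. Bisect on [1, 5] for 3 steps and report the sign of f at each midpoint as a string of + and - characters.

+--

t = 3 gives f = 1, positive; keep [3, 5]
t = 4 gives f = -29, negative; keep [3, 4]
t = 3.5 gives f = -10.5, negative; keep [3, 3.5]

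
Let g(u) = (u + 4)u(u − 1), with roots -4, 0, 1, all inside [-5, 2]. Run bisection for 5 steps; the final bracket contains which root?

m = -1.5, g(m) = 9.375 (+); new bracket [-5, -1.5]
m = -3.25, g(m) = 10.359375 (+); new bracket [-5, -3.25]
m = -4.125, g(m) = -2.642578 (−); new bracket [-4.125, -3.25]
m = -3.6875, g(m) = 5.4016 (+); new bracket [-4.125, -3.6875]
m = -3.90625, g(m) = 1.7967 (+); new bracket [-4.125, -3.90625]

-4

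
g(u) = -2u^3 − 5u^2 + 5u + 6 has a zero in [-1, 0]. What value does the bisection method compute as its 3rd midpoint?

midpoint -0.5: g = 2.5 > 0 → [-1, -0.5]
midpoint -0.75: g = 0.28125 > 0 → [-1, -0.75]
midpoint -0.875: g = -0.863281 < 0 → [-0.875, -0.75]

-0.875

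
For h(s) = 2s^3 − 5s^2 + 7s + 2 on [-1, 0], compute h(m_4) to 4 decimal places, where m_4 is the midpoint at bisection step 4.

0.4985

s = -0.5 gives h = -3, negative; keep [-0.5, 0]
s = -0.25 gives h = -0.09375, negative; keep [-0.25, 0]
s = -0.125 gives h = 1.042969, positive; keep [-0.25, -0.125]
s = -0.1875 gives h = 0.4985, positive; keep [-0.25, -0.1875]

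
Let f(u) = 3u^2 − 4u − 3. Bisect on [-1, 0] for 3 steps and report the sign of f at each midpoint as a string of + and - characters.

-++

u = -0.5 gives f = -0.25, negative; keep [-1, -0.5]
u = -0.75 gives f = 1.6875, positive; keep [-0.75, -0.5]
u = -0.625 gives f = 0.671875, positive; keep [-0.625, -0.5]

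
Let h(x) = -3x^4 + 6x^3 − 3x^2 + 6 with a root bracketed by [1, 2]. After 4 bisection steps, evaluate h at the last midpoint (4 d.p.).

-0.5061

m = 1.5, h(m) = 4.3125 (+); new bracket [1.5, 2]
m = 1.75, h(m) = 0.832031 (+); new bracket [1.75, 2]
m = 1.875, h(m) = -2.074951 (−); new bracket [1.75, 1.875]
m = 1.8125, h(m) = -0.5061 (−); new bracket [1.75, 1.8125]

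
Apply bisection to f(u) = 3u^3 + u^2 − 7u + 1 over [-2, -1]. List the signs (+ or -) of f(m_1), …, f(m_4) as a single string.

++--

u = -1.5 gives f = 3.625, positive; keep [-2, -1.5]
u = -1.75 gives f = 0.234375, positive; keep [-2, -1.75]
u = -1.875 gives f = -2.134766, negative; keep [-1.875, -1.75]
u = -1.8125 gives f = -0.8904, negative; keep [-1.8125, -1.75]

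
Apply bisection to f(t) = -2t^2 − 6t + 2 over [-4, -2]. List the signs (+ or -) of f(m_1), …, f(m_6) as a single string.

+-+--+

m = -3, f(m) = 2 (+); new bracket [-4, -3]
m = -3.5, f(m) = -1.5 (−); new bracket [-3.5, -3]
m = -3.25, f(m) = 0.375 (+); new bracket [-3.5, -3.25]
m = -3.375, f(m) = -0.5312 (−); new bracket [-3.375, -3.25]
m = -3.3125, f(m) = -0.0703 (−); new bracket [-3.3125, -3.25]
m = -3.28125, f(m) = 0.1543 (+); new bracket [-3.3125, -3.28125]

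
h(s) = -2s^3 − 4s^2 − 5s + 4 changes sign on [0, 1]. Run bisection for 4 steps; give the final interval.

h(0.5) = 0.25 > 0, so the root lies in [0.5, 1]
h(0.75) = -2.84375 < 0, so the root lies in [0.5, 0.75]
h(0.625) = -1.175781 < 0, so the root lies in [0.5, 0.625]
h(0.5625) = -0.4341 < 0, so the root lies in [0.5, 0.5625]

[0.5, 0.5625]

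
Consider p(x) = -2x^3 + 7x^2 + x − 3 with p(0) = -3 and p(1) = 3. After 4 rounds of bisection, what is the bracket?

[0.625, 0.6875]

x = 0.5 gives p = -1, negative; keep [0.5, 1]
x = 0.75 gives p = 0.84375, positive; keep [0.5, 0.75]
x = 0.625 gives p = -0.128906, negative; keep [0.625, 0.75]
x = 0.6875 gives p = 0.3462, positive; keep [0.625, 0.6875]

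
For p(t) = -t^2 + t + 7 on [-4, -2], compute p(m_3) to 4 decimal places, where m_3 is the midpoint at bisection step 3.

m = -3, p(m) = -5 (−); new bracket [-3, -2]
m = -2.5, p(m) = -1.75 (−); new bracket [-2.5, -2]
m = -2.25, p(m) = -0.3125 (−); new bracket [-2.25, -2]

-0.3125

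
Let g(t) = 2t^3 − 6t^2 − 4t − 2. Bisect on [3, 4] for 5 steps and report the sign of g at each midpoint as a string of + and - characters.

m = 3.5, g(m) = -3.75 (−); new bracket [3.5, 4]
m = 3.75, g(m) = 4.09375 (+); new bracket [3.5, 3.75]
m = 3.625, g(m) = -0.074219 (−); new bracket [3.625, 3.75]
m = 3.6875, g(m) = 1.9468 (+); new bracket [3.625, 3.6875]
m = 3.65625, g(m) = 0.9207 (+); new bracket [3.625, 3.65625]

-+-++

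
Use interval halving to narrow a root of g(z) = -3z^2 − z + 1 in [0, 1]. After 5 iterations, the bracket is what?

z = 0.5 gives g = -0.25, negative; keep [0, 0.5]
z = 0.25 gives g = 0.5625, positive; keep [0.25, 0.5]
z = 0.375 gives g = 0.203125, positive; keep [0.375, 0.5]
z = 0.4375 gives g = -0.0117, negative; keep [0.375, 0.4375]
z = 0.40625 gives g = 0.0986, positive; keep [0.40625, 0.4375]

[0.40625, 0.4375]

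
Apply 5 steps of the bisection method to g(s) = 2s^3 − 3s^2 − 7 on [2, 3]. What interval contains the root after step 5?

[2.1875, 2.21875]

s = 2.5 gives g = 5.5, positive; keep [2, 2.5]
s = 2.25 gives g = 0.59375, positive; keep [2, 2.25]
s = 2.125 gives g = -1.355469, negative; keep [2.125, 2.25]
s = 2.1875 gives g = -0.4204, negative; keep [2.1875, 2.25]
s = 2.21875 gives g = 0.0766, positive; keep [2.1875, 2.21875]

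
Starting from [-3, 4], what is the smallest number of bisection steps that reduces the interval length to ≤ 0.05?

8

Width after n steps is 7/2^n. Need 2^n ≥ 7/0.05 = 140.
2^7 = 128 < 140 ≤ 2^8 = 256, so n = 8.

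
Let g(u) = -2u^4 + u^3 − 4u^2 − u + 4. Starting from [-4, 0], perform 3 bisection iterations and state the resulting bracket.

[-1, -0.5]

u = -2 gives g = -50, negative; keep [-2, 0]
u = -1 gives g = -2, negative; keep [-1, 0]
u = -0.5 gives g = 3.25, positive; keep [-1, -0.5]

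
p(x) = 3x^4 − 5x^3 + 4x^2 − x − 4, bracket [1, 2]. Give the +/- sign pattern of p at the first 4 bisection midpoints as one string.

midpoint 1.5: p = 1.8125 > 0 → [1, 1.5]
midpoint 1.25: p = -1.441406 < 0 → [1.25, 1.5]
midpoint 1.375: p = -0.087158 < 0 → [1.375, 1.5]
midpoint 1.4375: p = 0.7859 > 0 → [1.375, 1.4375]

+--+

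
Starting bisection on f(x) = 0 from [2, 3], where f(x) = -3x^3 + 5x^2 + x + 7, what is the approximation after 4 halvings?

2.3125

f(2.5) = -6.125 < 0, so the root lies in [2, 2.5]
f(2.25) = 0.390625 > 0, so the root lies in [2.25, 2.5]
f(2.375) = -2.611328 < 0, so the root lies in [2.25, 2.375]
f(2.3125) = -1.0486 < 0, so the root lies in [2.25, 2.3125]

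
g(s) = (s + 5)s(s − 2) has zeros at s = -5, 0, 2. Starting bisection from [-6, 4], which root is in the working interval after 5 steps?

-5

s = -1 gives g = 12, positive; keep [-6, -1]
s = -3.5 gives g = 28.875, positive; keep [-6, -3.5]
s = -4.75 gives g = 8.015625, positive; keep [-6, -4.75]
s = -5.375 gives g = -14.8652, negative; keep [-5.375, -4.75]
s = -5.0625 gives g = -2.2346, negative; keep [-5.0625, -4.75]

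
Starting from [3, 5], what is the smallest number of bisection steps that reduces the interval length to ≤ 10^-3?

Width after n steps is 2/2^n. Need 2^n ≥ 2/10^-3 = 2000.
2^10 = 1024 < 2000 ≤ 2^11 = 2048, so n = 11.

11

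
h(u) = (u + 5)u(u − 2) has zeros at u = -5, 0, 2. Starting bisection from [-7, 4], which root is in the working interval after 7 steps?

-5

m = -1.5, h(m) = 18.375 (+); new bracket [-7, -1.5]
m = -4.25, h(m) = 19.921875 (+); new bracket [-7, -4.25]
m = -5.625, h(m) = -26.806641 (−); new bracket [-5.625, -4.25]
m = -4.9375, h(m) = 2.1409 (+); new bracket [-5.625, -4.9375]
m = -5.28125, h(m) = -10.8152 (−); new bracket [-5.28125, -4.9375]
m = -5.109375, h(m) = -3.973 (−); new bracket [-5.109375, -4.9375]
m = -5.0234375, h(m) = -0.8269 (−); new bracket [-5.0234375, -4.9375]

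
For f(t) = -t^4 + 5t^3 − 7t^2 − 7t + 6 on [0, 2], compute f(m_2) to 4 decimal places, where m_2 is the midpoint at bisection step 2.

1.3125

f(1) = -4 < 0, so the root lies in [0, 1]
f(0.5) = 1.3125 > 0, so the root lies in [0.5, 1]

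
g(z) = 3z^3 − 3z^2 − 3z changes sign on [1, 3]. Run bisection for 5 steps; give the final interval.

m = 2, g(m) = 6 (+); new bracket [1, 2]
m = 1.5, g(m) = -1.125 (−); new bracket [1.5, 2]
m = 1.75, g(m) = 1.640625 (+); new bracket [1.5, 1.75]
m = 1.625, g(m) = 0.0762 (+); new bracket [1.5, 1.625]
m = 1.5625, g(m) = -0.5676 (−); new bracket [1.5625, 1.625]

[1.5625, 1.625]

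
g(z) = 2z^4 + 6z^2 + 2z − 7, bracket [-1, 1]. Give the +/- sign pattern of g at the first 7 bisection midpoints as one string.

g(0) = -7 < 0, so the root lies in [0, 1]
g(0.5) = -4.375 < 0, so the root lies in [0.5, 1]
g(0.75) = -1.492188 < 0, so the root lies in [0.75, 1]
g(0.875) = 0.5161 > 0, so the root lies in [0.75, 0.875]
g(0.8125) = -0.5424 < 0, so the root lies in [0.8125, 0.875]
g(0.84375) = -0.0274 < 0, so the root lies in [0.84375, 0.875]
g(0.859375) = 0.2407 > 0, so the root lies in [0.84375, 0.859375]

---+--+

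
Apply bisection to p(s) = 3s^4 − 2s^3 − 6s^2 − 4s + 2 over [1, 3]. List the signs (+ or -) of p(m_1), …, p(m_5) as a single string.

midpoint 2: p = 2 > 0 → [1, 2]
midpoint 1.5: p = -9.0625 < 0 → [1.5, 2]
midpoint 1.75: p = -5.957031 < 0 → [1.75, 2]
midpoint 1.875: p = -2.6985 < 0 → [1.875, 2]
midpoint 1.9375: p = -0.5444 < 0 → [1.9375, 2]

+----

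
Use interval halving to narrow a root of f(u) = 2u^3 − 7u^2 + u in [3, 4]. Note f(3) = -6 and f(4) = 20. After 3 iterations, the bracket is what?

[3.25, 3.375]

u = 3.5 gives f = 3.5, positive; keep [3, 3.5]
u = 3.25 gives f = -2.03125, negative; keep [3.25, 3.5]
u = 3.375 gives f = 0.527344, positive; keep [3.25, 3.375]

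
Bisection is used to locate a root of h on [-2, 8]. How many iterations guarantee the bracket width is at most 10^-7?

Width after n steps is 10/2^n. Need 2^n ≥ 10/10^-7 = 100000000.
2^26 = 67108864 < 100000000 ≤ 2^27 = 134217728, so n = 27.

27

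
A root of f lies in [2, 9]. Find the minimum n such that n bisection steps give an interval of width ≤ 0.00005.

18

Width after n steps is 7/2^n. Need 2^n ≥ 7/0.00005 = 140000.
2^17 = 131072 < 140000 ≤ 2^18 = 262144, so n = 18.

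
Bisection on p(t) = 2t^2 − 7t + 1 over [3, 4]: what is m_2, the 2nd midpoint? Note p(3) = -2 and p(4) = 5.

p(3.5) = 1 > 0, so the root lies in [3, 3.5]
p(3.25) = -0.625 < 0, so the root lies in [3.25, 3.5]

3.25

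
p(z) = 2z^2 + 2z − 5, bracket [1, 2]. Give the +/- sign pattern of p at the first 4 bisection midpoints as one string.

z = 1.5 gives p = 2.5, positive; keep [1, 1.5]
z = 1.25 gives p = 0.625, positive; keep [1, 1.25]
z = 1.125 gives p = -0.21875, negative; keep [1.125, 1.25]
z = 1.1875 gives p = 0.1953, positive; keep [1.125, 1.1875]

++-+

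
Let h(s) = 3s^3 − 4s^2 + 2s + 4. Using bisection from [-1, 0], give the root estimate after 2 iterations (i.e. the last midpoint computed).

-0.75

s = -0.5 gives h = 1.625, positive; keep [-1, -0.5]
s = -0.75 gives h = -1.015625, negative; keep [-0.75, -0.5]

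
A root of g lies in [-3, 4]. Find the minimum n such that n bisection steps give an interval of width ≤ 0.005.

Width after n steps is 7/2^n. Need 2^n ≥ 7/0.005 = 1400.
2^10 = 1024 < 1400 ≤ 2^11 = 2048, so n = 11.

11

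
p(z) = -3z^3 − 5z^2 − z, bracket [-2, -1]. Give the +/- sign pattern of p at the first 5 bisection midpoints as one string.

+--+-

p(-1.5) = 0.375 > 0, so the root lies in [-1.5, -1]
p(-1.25) = -0.703125 < 0, so the root lies in [-1.5, -1.25]
p(-1.375) = -0.279297 < 0, so the root lies in [-1.5, -1.375]
p(-1.4375) = 0.0168 > 0, so the root lies in [-1.4375, -1.375]
p(-1.40625) = -0.1387 < 0, so the root lies in [-1.4375, -1.40625]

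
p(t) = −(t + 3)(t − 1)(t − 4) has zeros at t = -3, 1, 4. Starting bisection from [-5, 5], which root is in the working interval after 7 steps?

midpoint 0: p = -12 < 0 → [-5, 0]
midpoint -2.5: p = -11.375 < 0 → [-5, -2.5]
midpoint -3.75: p = 27.609375 > 0 → [-3.75, -2.5]
midpoint -3.125: p = 3.6738 > 0 → [-3.125, -2.5]
midpoint -2.8125: p = -4.8699 < 0 → [-3.125, -2.8125]
midpoint -2.96875: p = -0.8643 < 0 → [-3.125, -2.96875]
midpoint -3.046875: p = 1.3368 > 0 → [-3.046875, -2.96875]

-3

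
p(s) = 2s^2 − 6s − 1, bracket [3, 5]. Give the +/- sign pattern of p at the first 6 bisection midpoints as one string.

+++-+-

midpoint 4: p = 7 > 0 → [3, 4]
midpoint 3.5: p = 2.5 > 0 → [3, 3.5]
midpoint 3.25: p = 0.625 > 0 → [3, 3.25]
midpoint 3.125: p = -0.2188 < 0 → [3.125, 3.25]
midpoint 3.1875: p = 0.1953 > 0 → [3.125, 3.1875]
midpoint 3.15625: p = -0.0137 < 0 → [3.15625, 3.1875]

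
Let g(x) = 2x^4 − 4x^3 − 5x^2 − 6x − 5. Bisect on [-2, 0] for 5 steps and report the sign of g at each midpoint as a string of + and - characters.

m = -1, g(m) = 2 (+); new bracket [-1, 0]
m = -0.5, g(m) = -2.625 (−); new bracket [-1, -0.5]
m = -0.75, g(m) = -0.992188 (−); new bracket [-1, -0.75]
m = -0.875, g(m) = 0.2739 (+); new bracket [-0.875, -0.75]
m = -0.8125, g(m) = -0.4087 (−); new bracket [-0.875, -0.8125]

+--+-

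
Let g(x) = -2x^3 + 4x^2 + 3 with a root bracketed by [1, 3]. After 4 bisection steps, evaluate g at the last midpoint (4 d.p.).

-1.2305

x = 2 gives g = 3, positive; keep [2, 3]
x = 2.5 gives g = -3.25, negative; keep [2, 2.5]
x = 2.25 gives g = 0.46875, positive; keep [2.25, 2.5]
x = 2.375 gives g = -1.2305, negative; keep [2.25, 2.375]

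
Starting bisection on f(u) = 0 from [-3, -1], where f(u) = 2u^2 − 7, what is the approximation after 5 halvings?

-1.8125

m = -2, f(m) = 1 (+); new bracket [-2, -1]
m = -1.5, f(m) = -2.5 (−); new bracket [-2, -1.5]
m = -1.75, f(m) = -0.875 (−); new bracket [-2, -1.75]
m = -1.875, f(m) = 0.0312 (+); new bracket [-1.875, -1.75]
m = -1.8125, f(m) = -0.4297 (−); new bracket [-1.875, -1.8125]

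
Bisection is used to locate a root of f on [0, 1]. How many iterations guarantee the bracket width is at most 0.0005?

Width after n steps is 1/2^n. Need 2^n ≥ 1/0.0005 = 2000.
2^10 = 1024 < 2000 ≤ 2^11 = 2048, so n = 11.

11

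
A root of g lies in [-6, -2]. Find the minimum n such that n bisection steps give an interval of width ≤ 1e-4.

16

Width after n steps is 4/2^n. Need 2^n ≥ 4/1e-4 = 40000.
2^15 = 32768 < 40000 ≤ 2^16 = 65536, so n = 16.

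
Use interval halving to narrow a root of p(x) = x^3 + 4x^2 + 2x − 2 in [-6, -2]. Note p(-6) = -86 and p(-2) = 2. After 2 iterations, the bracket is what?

x = -4 gives p = -10, negative; keep [-4, -2]
x = -3 gives p = 1, positive; keep [-4, -3]

[-4, -3]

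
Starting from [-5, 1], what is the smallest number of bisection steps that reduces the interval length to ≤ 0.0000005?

24

Width after n steps is 6/2^n. Need 2^n ≥ 6/0.0000005 = 12000000.
2^23 = 8388608 < 12000000 ≤ 2^24 = 16777216, so n = 24.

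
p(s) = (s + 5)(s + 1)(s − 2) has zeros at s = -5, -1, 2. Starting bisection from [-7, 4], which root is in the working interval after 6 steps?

midpoint -1.5: p = 6.125 > 0 → [-7, -1.5]
midpoint -4.25: p = 15.234375 > 0 → [-7, -4.25]
midpoint -5.625: p = -22.041016 < 0 → [-5.625, -4.25]
midpoint -4.9375: p = 1.7073 > 0 → [-5.625, -4.9375]
midpoint -5.28125: p = -8.7674 < 0 → [-5.28125, -4.9375]
midpoint -5.109375: p = -3.1954 < 0 → [-5.109375, -4.9375]

-5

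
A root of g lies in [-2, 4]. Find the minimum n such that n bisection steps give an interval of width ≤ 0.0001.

16

Width after n steps is 6/2^n. Need 2^n ≥ 6/0.0001 = 60000.
2^15 = 32768 < 60000 ≤ 2^16 = 65536, so n = 16.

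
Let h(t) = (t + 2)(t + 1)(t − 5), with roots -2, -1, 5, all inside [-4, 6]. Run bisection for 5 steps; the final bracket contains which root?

5

m = 1, h(m) = -24 (−); new bracket [1, 6]
m = 3.5, h(m) = -37.125 (−); new bracket [3.5, 6]
m = 4.75, h(m) = -9.703125 (−); new bracket [4.75, 6]
m = 5.375, h(m) = 17.6309 (+); new bracket [4.75, 5.375]
m = 5.0625, h(m) = 2.676 (+); new bracket [4.75, 5.0625]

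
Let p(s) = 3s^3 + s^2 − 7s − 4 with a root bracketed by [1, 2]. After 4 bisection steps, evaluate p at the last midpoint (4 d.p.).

-1.0520

m = 1.5, p(m) = -2.125 (−); new bracket [1.5, 2]
m = 1.75, p(m) = 2.890625 (+); new bracket [1.5, 1.75]
m = 1.625, p(m) = 0.138672 (+); new bracket [1.5, 1.625]
m = 1.5625, p(m) = -1.052 (−); new bracket [1.5625, 1.625]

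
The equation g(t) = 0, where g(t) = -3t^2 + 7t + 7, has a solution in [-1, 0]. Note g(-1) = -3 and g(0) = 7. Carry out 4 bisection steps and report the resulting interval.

[-0.8125, -0.75]

t = -0.5 gives g = 2.75, positive; keep [-1, -0.5]
t = -0.75 gives g = 0.0625, positive; keep [-1, -0.75]
t = -0.875 gives g = -1.421875, negative; keep [-0.875, -0.75]
t = -0.8125 gives g = -0.668, negative; keep [-0.8125, -0.75]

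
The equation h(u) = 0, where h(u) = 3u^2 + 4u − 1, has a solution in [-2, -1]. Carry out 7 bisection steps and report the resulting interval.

[-1.5546875, -1.546875]

u = -1.5 gives h = -0.25, negative; keep [-2, -1.5]
u = -1.75 gives h = 1.1875, positive; keep [-1.75, -1.5]
u = -1.625 gives h = 0.421875, positive; keep [-1.625, -1.5]
u = -1.5625 gives h = 0.0742, positive; keep [-1.5625, -1.5]
u = -1.53125 gives h = -0.0908, negative; keep [-1.5625, -1.53125]
u = -1.546875 gives h = -0.009, negative; keep [-1.5625, -1.546875]
u = -1.5546875 gives h = 0.0324, positive; keep [-1.5546875, -1.546875]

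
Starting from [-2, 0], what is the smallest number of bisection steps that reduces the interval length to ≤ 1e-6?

21

Width after n steps is 2/2^n. Need 2^n ≥ 2/1e-6 = 2000000.
2^20 = 1048576 < 2000000 ≤ 2^21 = 2097152, so n = 21.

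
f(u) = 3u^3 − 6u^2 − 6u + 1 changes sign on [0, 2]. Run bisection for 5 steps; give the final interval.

[0.125, 0.1875]

m = 1, f(m) = -8 (−); new bracket [0, 1]
m = 0.5, f(m) = -3.125 (−); new bracket [0, 0.5]
m = 0.25, f(m) = -0.828125 (−); new bracket [0, 0.25]
m = 0.125, f(m) = 0.1621 (+); new bracket [0.125, 0.25]
m = 0.1875, f(m) = -0.3162 (−); new bracket [0.125, 0.1875]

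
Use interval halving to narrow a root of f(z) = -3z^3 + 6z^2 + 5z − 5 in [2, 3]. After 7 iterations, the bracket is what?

midpoint 2.5: f = -1.875 < 0 → [2, 2.5]
midpoint 2.25: f = 2.453125 > 0 → [2.25, 2.5]
midpoint 2.375: f = 0.529297 > 0 → [2.375, 2.5]
midpoint 2.4375: f = -0.6106 < 0 → [2.375, 2.4375]
midpoint 2.40625: f = -0.0254 < 0 → [2.375, 2.40625]
midpoint 2.390625: f = 0.2558 > 0 → [2.390625, 2.40625]
midpoint 2.3984375: f = 0.1161 > 0 → [2.3984375, 2.40625]

[2.3984375, 2.40625]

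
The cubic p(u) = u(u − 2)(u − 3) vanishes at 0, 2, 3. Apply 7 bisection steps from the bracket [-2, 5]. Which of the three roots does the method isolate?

u = 1.5 gives p = 1.125, positive; keep [-2, 1.5]
u = -0.25 gives p = -1.828125, negative; keep [-0.25, 1.5]
u = 0.625 gives p = 2.041016, positive; keep [-0.25, 0.625]
u = 0.1875 gives p = 0.9558, positive; keep [-0.25, 0.1875]
u = -0.03125 gives p = -0.1924, negative; keep [-0.03125, 0.1875]
u = 0.078125 gives p = 0.4387, positive; keep [-0.03125, 0.078125]
u = 0.0234375 gives p = 0.1379, positive; keep [-0.03125, 0.0234375]

0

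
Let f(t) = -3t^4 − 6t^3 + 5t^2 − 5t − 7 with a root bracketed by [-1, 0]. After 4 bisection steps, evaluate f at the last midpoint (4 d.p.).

m = -0.5, f(m) = -2.6875 (−); new bracket [-1, -0.5]
m = -0.75, f(m) = 1.144531 (+); new bracket [-0.75, -0.5]
m = -0.625, f(m) = -0.914795 (−); new bracket [-0.75, -0.625]
m = -0.6875, f(m) = 0.0803 (+); new bracket [-0.6875, -0.625]

0.0803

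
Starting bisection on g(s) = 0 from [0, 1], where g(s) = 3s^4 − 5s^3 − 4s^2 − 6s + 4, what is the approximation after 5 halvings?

0.46875

m = 0.5, g(m) = -0.4375 (−); new bracket [0, 0.5]
m = 0.25, g(m) = 2.183594 (+); new bracket [0.25, 0.5]
m = 0.375, g(m) = 0.983154 (+); new bracket [0.375, 0.5]
m = 0.4375, g(m) = 0.3006 (+); new bracket [0.4375, 0.5]
m = 0.46875, g(m) = -0.0616 (−); new bracket [0.4375, 0.46875]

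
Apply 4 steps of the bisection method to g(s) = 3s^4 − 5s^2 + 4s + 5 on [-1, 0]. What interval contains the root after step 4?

[-0.8125, -0.75]

g(-0.5) = 1.9375 > 0, so the root lies in [-1, -0.5]
g(-0.75) = 0.136719 > 0, so the root lies in [-1, -0.75]
g(-0.875) = -0.56958 < 0, so the root lies in [-0.875, -0.75]
g(-0.8125) = -0.2434 < 0, so the root lies in [-0.8125, -0.75]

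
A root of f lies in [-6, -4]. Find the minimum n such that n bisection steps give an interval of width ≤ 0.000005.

19

Width after n steps is 2/2^n. Need 2^n ≥ 2/0.000005 = 400000.
2^18 = 262144 < 400000 ≤ 2^19 = 524288, so n = 19.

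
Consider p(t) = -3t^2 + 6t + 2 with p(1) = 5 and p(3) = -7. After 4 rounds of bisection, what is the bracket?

[2.25, 2.375]

p(2) = 2 > 0, so the root lies in [2, 3]
p(2.5) = -1.75 < 0, so the root lies in [2, 2.5]
p(2.25) = 0.3125 > 0, so the root lies in [2.25, 2.5]
p(2.375) = -0.6719 < 0, so the root lies in [2.25, 2.375]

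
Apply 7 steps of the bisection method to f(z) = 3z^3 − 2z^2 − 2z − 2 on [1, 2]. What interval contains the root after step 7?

midpoint 1.5: f = 0.625 > 0 → [1, 1.5]
midpoint 1.25: f = -1.765625 < 0 → [1.25, 1.5]
midpoint 1.375: f = -0.732422 < 0 → [1.375, 1.5]
midpoint 1.4375: f = -0.0964 < 0 → [1.4375, 1.5]
midpoint 1.46875: f = 0.2533 > 0 → [1.4375, 1.46875]
midpoint 1.453125: f = 0.0757 > 0 → [1.4375, 1.453125]
midpoint 1.4453125: f = -0.011 < 0 → [1.4453125, 1.453125]

[1.4453125, 1.453125]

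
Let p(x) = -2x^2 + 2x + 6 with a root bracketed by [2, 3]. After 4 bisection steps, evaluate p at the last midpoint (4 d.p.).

-0.0703

m = 2.5, p(m) = -1.5 (−); new bracket [2, 2.5]
m = 2.25, p(m) = 0.375 (+); new bracket [2.25, 2.5]
m = 2.375, p(m) = -0.53125 (−); new bracket [2.25, 2.375]
m = 2.3125, p(m) = -0.0703 (−); new bracket [2.25, 2.3125]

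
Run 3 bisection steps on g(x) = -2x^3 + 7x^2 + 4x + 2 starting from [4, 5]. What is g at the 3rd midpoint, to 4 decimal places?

g(4.5) = -20.5 < 0, so the root lies in [4, 4.5]
g(4.25) = -8.09375 < 0, so the root lies in [4, 4.25]
g(4.125) = -2.769531 < 0, so the root lies in [4, 4.125]

-2.7695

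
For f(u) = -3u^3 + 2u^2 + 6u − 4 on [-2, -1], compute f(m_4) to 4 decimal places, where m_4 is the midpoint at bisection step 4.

0.4192

u = -1.5 gives f = 1.625, positive; keep [-1.5, -1]
u = -1.25 gives f = -2.515625, negative; keep [-1.5, -1.25]
u = -1.375 gives f = -0.669922, negative; keep [-1.5, -1.375]
u = -1.4375 gives f = 0.4192, positive; keep [-1.4375, -1.375]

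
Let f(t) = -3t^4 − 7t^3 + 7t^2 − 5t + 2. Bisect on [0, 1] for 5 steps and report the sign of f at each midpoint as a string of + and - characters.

f(0.5) = 0.1875 > 0, so the root lies in [0.5, 1]
f(0.75) = -1.714844 < 0, so the root lies in [0.5, 0.75]
f(0.625) = -0.557373 < 0, so the root lies in [0.5, 0.625]
f(0.5625) = -0.1438 < 0, so the root lies in [0.5, 0.5625]
f(0.53125) = 0.0309 > 0, so the root lies in [0.53125, 0.5625]

+---+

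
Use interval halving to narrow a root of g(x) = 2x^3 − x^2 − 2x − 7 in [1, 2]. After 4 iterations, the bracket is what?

[1.9375, 2]

midpoint 1.5: g = -5.5 < 0 → [1.5, 2]
midpoint 1.75: g = -2.84375 < 0 → [1.75, 2]
midpoint 1.875: g = -1.082031 < 0 → [1.875, 2]
midpoint 1.9375: g = -0.0825 < 0 → [1.9375, 2]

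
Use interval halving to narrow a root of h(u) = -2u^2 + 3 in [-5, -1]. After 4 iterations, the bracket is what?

h(-3) = -15 < 0, so the root lies in [-3, -1]
h(-2) = -5 < 0, so the root lies in [-2, -1]
h(-1.5) = -1.5 < 0, so the root lies in [-1.5, -1]
h(-1.25) = -0.125 < 0, so the root lies in [-1.25, -1]

[-1.25, -1]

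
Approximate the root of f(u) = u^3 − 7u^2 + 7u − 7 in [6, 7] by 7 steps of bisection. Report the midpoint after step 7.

6.0390625

f(6.5) = 17.375 > 0, so the root lies in [6, 6.5]
f(6.25) = 7.453125 > 0, so the root lies in [6, 6.25]
f(6.125) = 3.048828 > 0, so the root lies in [6, 6.125]
f(6.0625) = 0.9807 > 0, so the root lies in [6, 6.0625]
f(6.03125) = -0.0205 < 0, so the root lies in [6.03125, 6.0625]
f(6.046875) = 0.4774 > 0, so the root lies in [6.03125, 6.046875]
f(6.0390625) = 0.2278 > 0, so the root lies in [6.03125, 6.0390625]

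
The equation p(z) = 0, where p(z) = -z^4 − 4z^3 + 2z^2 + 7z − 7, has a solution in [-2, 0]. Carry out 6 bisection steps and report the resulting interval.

p(-1) = -9 < 0, so the root lies in [-2, -1]
p(-1.5) = -4.5625 < 0, so the root lies in [-2, -1.5]
p(-1.75) = -1.066406 < 0, so the root lies in [-2, -1.75]
p(-1.875) = 0.9138 > 0, so the root lies in [-1.875, -1.75]
p(-1.8125) = -0.0921 < 0, so the root lies in [-1.875, -1.8125]
p(-1.84375) = 0.4072 > 0, so the root lies in [-1.84375, -1.8125]

[-1.84375, -1.8125]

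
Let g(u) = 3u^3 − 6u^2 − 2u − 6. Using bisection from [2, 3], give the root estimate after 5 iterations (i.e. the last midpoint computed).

2.59375

u = 2.5 gives g = -1.625, negative; keep [2.5, 3]
u = 2.75 gives g = 5.515625, positive; keep [2.5, 2.75]
u = 2.625 gives g = 1.669922, positive; keep [2.5, 2.625]
u = 2.5625 gives g = -0.0442, negative; keep [2.5625, 2.625]
u = 2.59375 gives g = 0.7959, positive; keep [2.5625, 2.59375]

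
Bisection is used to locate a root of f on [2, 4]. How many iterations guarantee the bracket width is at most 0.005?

Width after n steps is 2/2^n. Need 2^n ≥ 2/0.005 = 400.
2^8 = 256 < 400 ≤ 2^9 = 512, so n = 9.

9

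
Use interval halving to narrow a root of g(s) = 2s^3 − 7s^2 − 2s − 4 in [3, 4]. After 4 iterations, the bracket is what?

g(3.5) = -11 < 0, so the root lies in [3.5, 4]
g(3.75) = -4.46875 < 0, so the root lies in [3.75, 4]
g(3.875) = -0.488281 < 0, so the root lies in [3.875, 4]
g(3.9375) = 1.6909 > 0, so the root lies in [3.875, 3.9375]

[3.875, 3.9375]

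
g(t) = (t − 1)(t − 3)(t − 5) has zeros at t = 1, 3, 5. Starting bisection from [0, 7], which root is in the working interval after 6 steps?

5

midpoint 3.5: g = -1.875 < 0 → [3.5, 7]
midpoint 5.25: g = 2.390625 > 0 → [3.5, 5.25]
midpoint 4.375: g = -2.900391 < 0 → [4.375, 5.25]
midpoint 4.8125: g = -1.2957 < 0 → [4.8125, 5.25]
midpoint 5.03125: g = 0.2559 > 0 → [4.8125, 5.03125]
midpoint 4.921875: g = -0.5889 < 0 → [4.921875, 5.03125]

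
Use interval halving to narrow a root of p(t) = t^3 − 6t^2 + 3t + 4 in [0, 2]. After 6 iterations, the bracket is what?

t = 1 gives p = 2, positive; keep [1, 2]
t = 1.5 gives p = -1.625, negative; keep [1, 1.5]
t = 1.25 gives p = 0.328125, positive; keep [1.25, 1.5]
t = 1.375 gives p = -0.6191, negative; keep [1.25, 1.375]
t = 1.3125 gives p = -0.1375, negative; keep [1.25, 1.3125]
t = 1.28125 gives p = 0.0974, positive; keep [1.28125, 1.3125]

[1.28125, 1.3125]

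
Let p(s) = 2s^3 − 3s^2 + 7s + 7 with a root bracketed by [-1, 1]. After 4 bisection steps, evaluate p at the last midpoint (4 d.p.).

0.9648

midpoint 0: p = 7 > 0 → [-1, 0]
midpoint -0.5: p = 2.5 > 0 → [-1, -0.5]
midpoint -0.75: p = -0.78125 < 0 → [-0.75, -0.5]
midpoint -0.625: p = 0.9648 > 0 → [-0.75, -0.625]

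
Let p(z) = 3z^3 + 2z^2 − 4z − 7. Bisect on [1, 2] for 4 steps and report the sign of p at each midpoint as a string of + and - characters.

+--+

m = 1.5, p(m) = 1.625 (+); new bracket [1, 1.5]
m = 1.25, p(m) = -3.015625 (−); new bracket [1.25, 1.5]
m = 1.375, p(m) = -0.919922 (−); new bracket [1.375, 1.5]
m = 1.4375, p(m) = 0.2942 (+); new bracket [1.375, 1.4375]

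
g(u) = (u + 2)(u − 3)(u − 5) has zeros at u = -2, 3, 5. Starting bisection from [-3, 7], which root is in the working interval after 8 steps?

-2

midpoint 2: g = 12 > 0 → [-3, 2]
midpoint -0.5: g = 28.875 > 0 → [-3, -0.5]
midpoint -1.75: g = 8.015625 > 0 → [-3, -1.75]
midpoint -2.375: g = -14.8652 < 0 → [-2.375, -1.75]
midpoint -2.0625: g = -2.2346 < 0 → [-2.0625, -1.75]
midpoint -1.90625: g = 3.1766 > 0 → [-2.0625, -1.90625]
midpoint -1.984375: g = 0.5439 > 0 → [-2.0625, -1.984375]
midpoint -2.0234375: g = -0.8269 < 0 → [-2.0234375, -1.984375]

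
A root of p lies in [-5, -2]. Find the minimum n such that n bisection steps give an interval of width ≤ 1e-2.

Width after n steps is 3/2^n. Need 2^n ≥ 3/1e-2 = 300.
2^8 = 256 < 300 ≤ 2^9 = 512, so n = 9.

9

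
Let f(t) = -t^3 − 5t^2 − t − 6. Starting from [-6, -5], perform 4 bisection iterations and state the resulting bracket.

f(-5.5) = 14.625 > 0, so the root lies in [-5.5, -5]
f(-5.25) = 6.140625 > 0, so the root lies in [-5.25, -5]
f(-5.125) = 2.408203 > 0, so the root lies in [-5.125, -5]
f(-5.0625) = 0.6643 > 0, so the root lies in [-5.0625, -5]

[-5.0625, -5]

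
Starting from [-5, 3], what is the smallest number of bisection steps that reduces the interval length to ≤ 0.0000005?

24

Width after n steps is 8/2^n. Need 2^n ≥ 8/0.0000005 = 16000000.
2^23 = 8388608 < 16000000 ≤ 2^24 = 16777216, so n = 24.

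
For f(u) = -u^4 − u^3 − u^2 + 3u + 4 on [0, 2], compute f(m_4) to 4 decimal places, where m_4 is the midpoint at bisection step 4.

0.0603

f(1) = 4 > 0, so the root lies in [1, 2]
f(1.5) = -2.1875 < 0, so the root lies in [1, 1.5]
f(1.25) = 1.792969 > 0, so the root lies in [1.25, 1.5]
f(1.375) = 0.0603 > 0, so the root lies in [1.375, 1.5]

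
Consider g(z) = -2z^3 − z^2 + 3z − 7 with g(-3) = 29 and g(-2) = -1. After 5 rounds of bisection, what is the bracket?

[-2.0625, -2.03125]

midpoint -2.5: g = 10.5 > 0 → [-2.5, -2]
midpoint -2.25: g = 3.96875 > 0 → [-2.25, -2]
midpoint -2.125: g = 1.300781 > 0 → [-2.125, -2]
midpoint -2.0625: g = 0.106 > 0 → [-2.0625, -2]
midpoint -2.03125: g = -0.4579 < 0 → [-2.0625, -2.03125]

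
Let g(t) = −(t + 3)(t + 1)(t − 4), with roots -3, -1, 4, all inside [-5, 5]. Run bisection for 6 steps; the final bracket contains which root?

4

t = 0 gives g = 12, positive; keep [0, 5]
t = 2.5 gives g = 28.875, positive; keep [2.5, 5]
t = 3.75 gives g = 8.015625, positive; keep [3.75, 5]
t = 4.375 gives g = -14.8652, negative; keep [3.75, 4.375]
t = 4.0625 gives g = -2.2346, negative; keep [3.75, 4.0625]
t = 3.90625 gives g = 3.1766, positive; keep [3.90625, 4.0625]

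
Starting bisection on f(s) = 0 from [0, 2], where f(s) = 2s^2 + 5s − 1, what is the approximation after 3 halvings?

f(1) = 6 > 0, so the root lies in [0, 1]
f(0.5) = 2 > 0, so the root lies in [0, 0.5]
f(0.25) = 0.375 > 0, so the root lies in [0, 0.25]

0.25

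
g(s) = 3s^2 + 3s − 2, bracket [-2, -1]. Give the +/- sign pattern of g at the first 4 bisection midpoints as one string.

+---

s = -1.5 gives g = 0.25, positive; keep [-1.5, -1]
s = -1.25 gives g = -1.0625, negative; keep [-1.5, -1.25]
s = -1.375 gives g = -0.453125, negative; keep [-1.5, -1.375]
s = -1.4375 gives g = -0.1133, negative; keep [-1.5, -1.4375]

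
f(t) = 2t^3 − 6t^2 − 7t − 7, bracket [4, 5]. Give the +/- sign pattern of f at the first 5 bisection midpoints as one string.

+++-+

t = 4.5 gives f = 22.25, positive; keep [4, 4.5]
t = 4.25 gives f = 8.40625, positive; keep [4, 4.25]
t = 4.125 gives f = 2.410156, positive; keep [4, 4.125]
t = 4.0625 gives f = -0.3667, negative; keep [4.0625, 4.125]
t = 4.09375 gives f = 1.0036, positive; keep [4.0625, 4.09375]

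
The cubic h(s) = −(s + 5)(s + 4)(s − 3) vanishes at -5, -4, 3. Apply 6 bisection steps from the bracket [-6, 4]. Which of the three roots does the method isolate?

3

midpoint -1: h = 48 > 0 → [-1, 4]
midpoint 1.5: h = 53.625 > 0 → [1.5, 4]
midpoint 2.75: h = 13.078125 > 0 → [2.75, 4]
midpoint 3.375: h = -23.1621 < 0 → [2.75, 3.375]
midpoint 3.0625: h = -3.5588 < 0 → [2.75, 3.0625]
midpoint 2.90625: h = 5.119 > 0 → [2.90625, 3.0625]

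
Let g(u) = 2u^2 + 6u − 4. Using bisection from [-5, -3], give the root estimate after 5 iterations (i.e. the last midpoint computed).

-3.5625

m = -4, g(m) = 4 (+); new bracket [-4, -3]
m = -3.5, g(m) = -0.5 (−); new bracket [-4, -3.5]
m = -3.75, g(m) = 1.625 (+); new bracket [-3.75, -3.5]
m = -3.625, g(m) = 0.5312 (+); new bracket [-3.625, -3.5]
m = -3.5625, g(m) = 0.0078 (+); new bracket [-3.5625, -3.5]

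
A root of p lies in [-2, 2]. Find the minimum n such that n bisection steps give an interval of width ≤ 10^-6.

22

Width after n steps is 4/2^n. Need 2^n ≥ 4/10^-6 = 4000000.
2^21 = 2097152 < 4000000 ≤ 2^22 = 4194304, so n = 22.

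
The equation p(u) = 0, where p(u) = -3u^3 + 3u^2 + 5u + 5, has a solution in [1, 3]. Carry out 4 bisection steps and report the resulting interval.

[2.125, 2.25]

u = 2 gives p = 3, positive; keep [2, 3]
u = 2.5 gives p = -10.625, negative; keep [2, 2.5]
u = 2.25 gives p = -2.734375, negative; keep [2, 2.25]
u = 2.125 gives p = 0.3848, positive; keep [2.125, 2.25]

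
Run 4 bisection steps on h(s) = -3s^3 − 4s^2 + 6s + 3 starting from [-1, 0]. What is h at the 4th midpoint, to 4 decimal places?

h(-0.5) = -0.625 < 0, so the root lies in [-0.5, 0]
h(-0.25) = 1.296875 > 0, so the root lies in [-0.5, -0.25]
h(-0.375) = 0.345703 > 0, so the root lies in [-0.5, -0.375]
h(-0.4375) = -0.1394 < 0, so the root lies in [-0.4375, -0.375]

-0.1394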